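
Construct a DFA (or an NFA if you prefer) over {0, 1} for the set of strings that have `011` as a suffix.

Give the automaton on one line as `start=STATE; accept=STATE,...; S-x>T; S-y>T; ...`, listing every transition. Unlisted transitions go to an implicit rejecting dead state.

start=q0; accept=q3; q0-0>q1; q0-1>q0; q1-0>q1; q1-1>q2; q2-0>q1; q2-1>q3; q3-0>q1; q3-1>q0

Remember how much of `011` the current input suffix matches. State q0 means no match yet; q1 means the last symbol is `0`; q2 means the last 2 symbols are `01`; q3 means the last 3 symbols are `011`. Only q3 accepts. On a mismatch, fall back to the longest proper suffix that is still a prefix of `011`.
        0   1  
>  q0   q1  q0 
   q1   q1  q2 
   q2   q1  q3 
 * q3   q1  q0 
(> = start, * = accepting)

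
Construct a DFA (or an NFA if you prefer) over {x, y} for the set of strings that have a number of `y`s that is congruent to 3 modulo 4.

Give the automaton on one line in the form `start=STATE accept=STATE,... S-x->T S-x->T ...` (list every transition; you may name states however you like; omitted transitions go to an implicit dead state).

start=s0 accept=s3 s0-x->s0 s0-y->s1 s1-x->s1 s1-y->s2 s2-x->s2 s2-y->s3 s3-x->s3 s3-y->s0

The only thing that matters is how many `y`s have appeared, reduced mod 4. Use one state per residue: s0 for 0, …, s3 for 3. Reading `y` moves to the next residue; anything else stays put. s3 is accepting.
A 4-state machine:
        x   y  
>  s0   s0  s1 
   s1   s1  s2 
   s2   s2  s3 
 * s3   s3  s0 
(> = start, * = accepting)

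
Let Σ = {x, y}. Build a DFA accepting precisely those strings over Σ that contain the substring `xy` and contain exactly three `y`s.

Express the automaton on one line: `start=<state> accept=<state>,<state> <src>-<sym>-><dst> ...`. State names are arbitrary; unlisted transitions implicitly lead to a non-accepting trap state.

start=q0 accept=q9 q0-x->q1 q0-y->q2 q1-x->q1 q1-y->q3 q2-x->q4 q2-y->q5 q3-x->q3 q3-y->q6 q4-x->q4 q4-y->q6 q5-x->q7 q5-y->q8 q6-x->q6 q6-y->q9 q7-x->q7 q7-y->q9 q8-x->q10 q8-y->q11 q9-x->q9 q9-y->q12 q10-x->q10 q10-y->q12 q11-x->q13 q11-y->q11 q12-x->q12 q12-y->q12 q13-x->q13 q13-y->q12

Handle the two conditions separately and then intersect. One (3 states) tracks whether and how much of `xy` has been seen; the other (5 states) tracks the count of `y`s, saturating at 4. Each combined state is a pair, one component from each; accept when both components accept.
14 states suffice.
          x    y  
>  q0     q1   q2 
   q1     q1   q3 
   q2     q4   q5 
   q3     q3   q6 
   q4     q4   q6 
   q5     q7   q8 
   q6     q6   q9 
   q7     q7   q9 
   q8    q10  q11 
 * q9     q9  q12 
   q10   q10  q12 
   q11   q13  q11 
   q12   q12  q12 
   q13   q13  q12 
(> = start, * = accepting)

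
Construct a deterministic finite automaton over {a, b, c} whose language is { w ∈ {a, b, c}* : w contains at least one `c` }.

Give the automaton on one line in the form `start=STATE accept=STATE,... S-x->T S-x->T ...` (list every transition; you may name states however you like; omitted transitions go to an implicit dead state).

Count `c`s, saturating at 2: state q0 means no `c` yet, q1 means one `c` seen, q2 means more than one. Each `c` increments (capped at q2); other symbols loop. Accept from {q1, q2}.
        a   b   c  
>  q0   q0  q0  q1 
 * q1   q1  q1  q2 
 * q2   q2  q2  q2 
(> = start, * = accepting)

start=q0 accept=q1,q2 q0-a->q0 q0-b->q0 q0-c->q1 q1-a->q1 q1-b->q1 q1-c->q2 q2-a->q2 q2-b->q2 q2-c->q2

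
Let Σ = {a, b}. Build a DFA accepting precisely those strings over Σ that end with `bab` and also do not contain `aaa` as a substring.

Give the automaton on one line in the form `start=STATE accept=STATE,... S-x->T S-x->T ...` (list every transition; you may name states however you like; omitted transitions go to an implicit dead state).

Build one automaton per condition and run them in lockstep. One (4 states) tracks how much of the suffix `bab` has currently been matched; the other (4 states) tracks partial matches of the forbidden pattern `aaa`. Each combined state is a pair, one component from each; accept when both components accept.
With 10 states:
        a   b  
>  s0   s1  s2 
   s1   s3  s2 
   s2   s4  s2 
   s3   s5  s2 
   s4   s3  s6 
   s5   s5  s7 
 * s6   s4  s2 
   s7   s8  s7 
   s8   s5  s9 
   s9   s8  s7 
(> = start, * = accepting)

start=s0 accept=s6 s0-a->s1 s0-b->s2 s1-a->s3 s1-b->s2 s2-a->s4 s2-b->s2 s3-a->s5 s3-b->s2 s4-a->s3 s4-b->s6 s5-a->s5 s5-b->s7 s6-a->s4 s6-b->s2 s7-a->s8 s7-b->s7 s8-a->s5 s8-b->s9 s9-a->s8 s9-b->s7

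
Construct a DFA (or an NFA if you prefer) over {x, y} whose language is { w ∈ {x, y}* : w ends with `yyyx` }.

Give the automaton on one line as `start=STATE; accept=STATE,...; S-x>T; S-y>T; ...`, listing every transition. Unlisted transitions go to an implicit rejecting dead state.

start=A; accept=E; A-x>A; A-y>B; B-x>A; B-y>C; C-x>A; C-y>D; D-x>E; D-y>D; E-x>A; E-y>B

Remember how much of `yyyx` the current input suffix matches. State A means no match yet; B means the last symbol is `y`; C means the last 2 symbols are `yy`; D means the last 3 symbols are `yyy`; E means the last 4 symbols are `yyyx`. Only E accepts. On a mismatch, fall back to the longest proper suffix that is still a prefix of `yyyx`.
5 states suffice.
       x  y 
>  A   A  B 
   B   A  C 
   C   A  D 
   D   E  D 
 * E   A  B 
(> = start, * = accepting)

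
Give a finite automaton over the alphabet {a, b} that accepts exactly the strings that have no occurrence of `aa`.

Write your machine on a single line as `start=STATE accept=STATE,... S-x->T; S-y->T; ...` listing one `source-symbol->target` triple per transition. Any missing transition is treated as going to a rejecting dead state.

This is the complement of 'contains `aa`'. Use the same substring-matching states — q0 through q2 holding how much of `aa` has just been matched — but flip the accepting set: everything except the trap q2 accepts.
3 states suffice.
        a   b  
>* q0   q1  q0 
 * q1   q2  q0 
   q2   q2  q2 
(> = start, * = accepting)

start=q0; accept=q0,q1; q0-a->q1; q0-b->q0; q1-a->q2; q1-b->q0; q2-a->q2; q2-b->q2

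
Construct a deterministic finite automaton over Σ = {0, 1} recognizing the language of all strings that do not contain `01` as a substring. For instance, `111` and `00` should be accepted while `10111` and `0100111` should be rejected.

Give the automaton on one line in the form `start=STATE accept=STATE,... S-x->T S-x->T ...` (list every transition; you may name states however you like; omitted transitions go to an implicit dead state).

Track partial matches of the forbidden pattern `01`. State s2 is a dead state reached once `01` has occurred; every other state accepts. s0 means no part of `01` is currently matched.
With 3 states:
        0   1  
>* s0   s1  s0 
 * s1   s1  s2 
   s2   s2  s2 
(> = start, * = accepting)

start=s0 accept=s0,s1 s0-0->s1 s0-1->s0 s1-0->s1 s1-1->s2 s2-0->s2 s2-1->s2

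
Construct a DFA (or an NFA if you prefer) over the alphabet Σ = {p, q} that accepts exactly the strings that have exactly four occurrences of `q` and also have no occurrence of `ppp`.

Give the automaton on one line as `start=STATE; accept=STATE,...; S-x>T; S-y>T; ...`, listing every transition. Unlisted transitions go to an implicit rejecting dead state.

Handle the two conditions separately and then intersect. The first has 6 states tracking the count of `q`s, saturating at 5; the second has 4 states tracking partial matches of the forbidden pattern `ppp`. A product state is a pair (one from each), accepting exactly when both do. After merging equivalent states the machine shrinks.
With 16 states:
          p    q  
>  S0     S1   S2 
   S1     S3   S2 
   S2     S4   S5 
   S3     S6   S2 
   S4     S7   S5 
   S5     S8   S9 
   S6     S6   S6 
   S7     S6   S5 
   S8    S10   S9 
   S9    S11  S12 
   S10    S6   S9 
   S11   S13  S12 
 * S12   S14   S6 
   S13    S6  S12 
 * S14   S15   S6 
 * S15    S6   S6 
(> = start, * = accepting)

start=S0; accept=S12,S14,S15; S0-p>S1; S0-q>S2; S1-p>S3; S1-q>S2; S2-p>S4; S2-q>S5; S3-p>S6; S3-q>S2; S4-p>S7; S4-q>S5; S5-p>S8; S5-q>S9; S6-p>S6; S6-q>S6; S7-p>S6; S7-q>S5; S8-p>S10; S8-q>S9; S9-p>S11; S9-q>S12; S10-p>S6; S10-q>S9; S11-p>S13; S11-q>S12; S12-p>S14; S12-q>S6; S13-p>S6; S13-q>S12; S14-p>S15; S14-q>S6; S15-p>S6; S15-q>S6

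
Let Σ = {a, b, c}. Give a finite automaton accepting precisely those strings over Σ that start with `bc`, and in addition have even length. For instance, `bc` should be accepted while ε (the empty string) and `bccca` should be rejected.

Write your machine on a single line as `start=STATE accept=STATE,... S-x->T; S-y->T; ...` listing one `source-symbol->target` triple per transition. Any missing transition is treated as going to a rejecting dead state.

Build one automaton per condition and run them in lockstep. One (4 states) tracks whether the input so far still matches the prefix `bc`; the other (2 states) tracks the input length modulo 2. Each combined state is a pair, one component from each; accept when both components accept.
6 states suffice.
        a   b   c  
>  s0   s1  s2  s1 
   s1   s3  s3  s3 
   s2   s3  s3  s4 
   s3   s1  s1  s1 
 * s4   s5  s5  s5 
   s5   s4  s4  s4 
(> = start, * = accepting)

start=s0; accept=s4; s0-a->s1; s0-b->s2; s0-c->s1; s1-a->s3; s1-b->s3; s1-c->s3; s2-a->s3; s2-b->s3; s2-c->s4; s3-a->s1; s3-b->s1; s3-c->s1; s4-a->s5; s4-b->s5; s4-c->s5; s5-a->s4; s5-b->s4; s5-c->s4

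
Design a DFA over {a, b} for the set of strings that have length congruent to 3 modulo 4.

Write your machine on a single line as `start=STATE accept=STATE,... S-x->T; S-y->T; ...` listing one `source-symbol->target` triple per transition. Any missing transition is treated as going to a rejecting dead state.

start=q0; accept=q3; q0-a->q1; q0-b->q1; q1-a->q2; q1-b->q2; q2-a->q3; q2-b->q3; q3-a->q0; q3-b->q0

Only the length mod 4 matters, so use a 4-cycle: from any state, every input symbol moves to the next state, wrapping q3 back to q0. Mark q3 accepting.
A 4-state machine:
        a   b  
>  q0   q1  q1 
   q1   q2  q2 
   q2   q3  q3 
 * q3   q0  q0 
(> = start, * = accepting)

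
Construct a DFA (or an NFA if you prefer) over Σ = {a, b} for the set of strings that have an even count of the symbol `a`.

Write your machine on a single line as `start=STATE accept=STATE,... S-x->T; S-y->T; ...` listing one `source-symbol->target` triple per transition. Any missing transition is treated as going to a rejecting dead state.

start=s0; accept=s0; s0-a->s1; s0-b->s0; s1-a->s0; s1-b->s1

The only thing that matters is how many `a`s have appeared, reduced mod 2. Use one state per residue: s0 for 0, …, s1 for 1. Reading `a` moves to the next residue; anything else stays put. s0 is accepting.
        a   b  
>* s0   s1  s0 
   s1   s0  s1 
(> = start, * = accepting)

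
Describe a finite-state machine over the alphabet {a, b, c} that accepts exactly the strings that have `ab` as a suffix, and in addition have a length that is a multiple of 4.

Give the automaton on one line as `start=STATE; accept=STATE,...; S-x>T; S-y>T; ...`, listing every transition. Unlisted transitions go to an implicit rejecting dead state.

start=q0; accept=q5; q0-a>q1; q0-b>q1; q0-c>q1; q1-a>q2; q1-b>q2; q1-c>q2; q2-a>q3; q2-b>q4; q2-c>q4; q3-a>q0; q3-b>q5; q3-c>q0; q4-a>q0; q4-b>q0; q4-c>q0; q5-a>q1; q5-b>q1; q5-c>q1

Build one automaton per condition and run them in lockstep. One (3 states) tracks how much of the suffix `ab` has currently been matched; the other (4 states) tracks the input length modulo 4. Each combined state is a pair, one component from each; accept when both components accept. After merging equivalent states the machine shrinks.
A 6-state machine:
        a   b   c  
>  q0   q1  q1  q1 
   q1   q2  q2  q2 
   q2   q3  q4  q4 
   q3   q0  q5  q0 
   q4   q0  q0  q0 
 * q5   q1  q1  q1 
(> = start, * = accepting)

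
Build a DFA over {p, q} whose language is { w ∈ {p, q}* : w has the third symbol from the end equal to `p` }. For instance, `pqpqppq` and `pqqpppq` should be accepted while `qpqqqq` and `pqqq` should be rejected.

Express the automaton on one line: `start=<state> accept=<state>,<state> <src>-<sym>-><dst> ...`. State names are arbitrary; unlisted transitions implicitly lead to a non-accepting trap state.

start=s0 accept=s7,s8,s9,s10 s0-p->s1 s0-q->s2 s1-p->s3 s1-q->s4 s2-p->s5 s2-q->s6 s3-p->s7 s3-q->s8 s4-p->s9 s4-q->s10 s5-p->s11 s5-q->s12 s6-p->s13 s6-q->s14 s7-p->s7 s7-q->s8 s8-p->s9 s8-q->s10 s9-p->s11 s9-q->s12 s10-p->s13 s10-q->s14 s11-p->s7 s11-q->s8 s12-p->s9 s12-q->s10 s13-p->s11 s13-q->s12 s14-p->s13 s14-q->s14

Because acceptance depends on a position counted from the end, the machine has to buffer the most recent 3 symbols. Make each state the string of the last up-to-3 symbols read; on input `x` shift the window left and append `x`. Accept when the buffered window has length 3 and begins with `p`.
With 15 states:
          p    q  
>  s0     s1   s2 
   s1     s3   s4 
   s2     s5   s6 
   s3     s7   s8 
   s4     s9  s10 
   s5    s11  s12 
   s6    s13  s14 
 * s7     s7   s8 
 * s8     s9  s10 
 * s9    s11  s12 
 * s10   s13  s14 
   s11    s7   s8 
   s12    s9  s10 
   s13   s11  s12 
   s14   s13  s14 
(> = start, * = accepting)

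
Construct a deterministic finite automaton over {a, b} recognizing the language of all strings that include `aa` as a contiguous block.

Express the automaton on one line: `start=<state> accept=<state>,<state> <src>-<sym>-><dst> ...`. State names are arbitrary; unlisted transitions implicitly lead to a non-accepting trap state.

Track how much of `aa` has been matched so far: state S0 is no progress, S2 is the absorbing accept state reached once `aa` has occurred. Intermediate states record partial matches; on a mismatch, fall back to the longest reusable overlap.
A 3-state machine:
        a   b  
>  S0   S1  S0 
   S1   S2  S0 
 * S2   S2  S2 
(> = start, * = accepting)

start=S0 accept=S2 S0-a->S1 S0-b->S0 S1-a->S2 S1-b->S0 S2-a->S2 S2-b->S2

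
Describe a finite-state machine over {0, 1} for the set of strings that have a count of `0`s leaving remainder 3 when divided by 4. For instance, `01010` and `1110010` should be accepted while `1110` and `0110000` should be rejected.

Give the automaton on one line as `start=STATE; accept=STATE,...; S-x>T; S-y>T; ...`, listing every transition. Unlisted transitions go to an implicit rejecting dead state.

The only thing that matters is how many `0`s have appeared, reduced mod 4. Use one state per residue: q0 for 0, …, q3 for 3. Reading `0` moves to the next residue; anything else stays put. q3 is accepting.
With 4 states:
        0   1  
>  q0   q1  q0 
   q1   q2  q1 
   q2   q3  q2 
 * q3   q0  q3 
(> = start, * = accepting)

start=q0; accept=q3; q0-0>q1; q0-1>q0; q1-0>q2; q1-1>q1; q2-0>q3; q2-1>q2; q3-0>q0; q3-1>q3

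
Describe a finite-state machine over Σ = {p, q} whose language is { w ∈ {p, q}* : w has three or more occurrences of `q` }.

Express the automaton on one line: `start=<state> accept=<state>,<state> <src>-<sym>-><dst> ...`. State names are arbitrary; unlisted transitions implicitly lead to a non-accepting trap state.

Only the number of `q`s matters, and only up to 4. Make a chain A → B → C → D → E advanced by each `q` (with E absorbing); every other symbol self-loops. The accepting set is {D, E}.
A 5-state machine:
       p  q 
>  A   A  B 
   B   B  C 
   C   C  D 
 * D   D  E 
 * E   E  E 
(> = start, * = accepting)

start=A accept=D,E A-p->A A-q->B B-p->B B-q->C C-p->C C-q->D D-p->D D-q->E E-p->E E-q->E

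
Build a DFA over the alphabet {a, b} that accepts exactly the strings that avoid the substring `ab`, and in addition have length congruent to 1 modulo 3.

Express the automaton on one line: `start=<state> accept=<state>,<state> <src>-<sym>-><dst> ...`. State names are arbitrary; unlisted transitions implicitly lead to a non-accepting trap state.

start=q0 accept=q1,q2 q0-a->q1 q0-b->q2 q1-a->q3 q1-b->q4 q2-a->q3 q2-b->q5 q3-a->q6 q3-b->q7 q4-a->q7 q4-b->q7 q5-a->q6 q5-b->q0 q6-a->q1 q6-b->q8 q7-a->q8 q7-b->q8 q8-a->q4 q8-b->q4

Handle the two conditions separately and then intersect. The first has 3 states tracking partial matches of the forbidden pattern `ab`; the second has 3 states tracking the input length modulo 3. A product state is a pair (one from each), accepting exactly when both do.
A 9-state machine:
        a   b  
>  q0   q1  q2 
 * q1   q3  q4 
 * q2   q3  q5 
   q3   q6  q7 
   q4   q7  q7 
   q5   q6  q0 
   q6   q1  q8 
   q7   q8  q8 
   q8   q4  q4 
(> = start, * = accepting)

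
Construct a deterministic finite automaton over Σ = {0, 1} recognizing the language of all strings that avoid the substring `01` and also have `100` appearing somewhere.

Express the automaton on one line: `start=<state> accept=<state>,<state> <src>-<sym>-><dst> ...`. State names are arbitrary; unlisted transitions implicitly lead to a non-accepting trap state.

start=S0 accept=S4 S0-0->S1 S0-1->S2 S1-0->S1 S1-1->S1 S2-0->S3 S2-1->S2 S3-0->S4 S3-1->S1 S4-0->S4 S4-1->S1

Run two small machines in parallel and take their product. One (3 states) tracks partial matches of the forbidden pattern `01`; the other (4 states) tracks whether and how much of `100` has been seen. Each combined state is a pair, one component from each; accept when both components accept. Minimizing collapses redundant product states.
A 5-state machine:
        0   1  
>  S0   S1  S2 
   S1   S1  S1 
   S2   S3  S2 
   S3   S4  S1 
 * S4   S4  S1 
(> = start, * = accepting)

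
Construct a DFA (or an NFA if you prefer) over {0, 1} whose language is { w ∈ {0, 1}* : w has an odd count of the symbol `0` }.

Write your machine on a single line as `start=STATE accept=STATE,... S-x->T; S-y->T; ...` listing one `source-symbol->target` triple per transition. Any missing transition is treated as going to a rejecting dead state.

start=S0; accept=S1; S0-0->S1; S0-1->S0; S1-0->S0; S1-1->S1

Keep the running count of `0`s modulo 2: each `0` advances along the cycle S0 → S1 → S0 while other symbols loop. Accept at S1.
With 2 states:
        0   1  
>  S0   S1  S0 
 * S1   S0  S1 
(> = start, * = accepting)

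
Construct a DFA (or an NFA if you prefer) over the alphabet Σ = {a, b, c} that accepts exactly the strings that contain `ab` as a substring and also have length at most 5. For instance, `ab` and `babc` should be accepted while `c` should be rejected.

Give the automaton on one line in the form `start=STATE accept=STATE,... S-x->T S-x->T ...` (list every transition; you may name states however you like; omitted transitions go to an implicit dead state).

start=q0 accept=q4,q7,q10,q12 q0-a->q1 q0-b->q2 q0-c->q2 q1-a->q3 q1-b->q4 q1-c->q5 q2-a->q3 q2-b->q5 q2-c->q5 q3-a->q6 q3-b->q7 q3-c->q8 q4-a->q7 q4-b->q7 q4-c->q7 q5-a->q6 q5-b->q8 q5-c->q8 q6-a->q9 q6-b->q10 q6-c->q11 q7-a->q10 q7-b->q10 q7-c->q10 q8-a->q9 q8-b->q11 q8-c->q11 q9-a->q11 q9-b->q12 q9-c->q11 q10-a->q12 q10-b->q12 q10-c->q12 q11-a->q11 q11-b->q11 q11-c->q11 q12-a->q11 q12-b->q11 q12-c->q11

Build one automaton per condition and run them in lockstep. One (3 states) tracks whether and how much of `ab` has been seen; the other (7 states) tracks the input length, saturating at 6. Each combined state is a pair, one component from each; accept when both components accept. Minimizing collapses redundant product states.
          a    b    c  
>  q0     q1   q2   q2 
   q1     q3   q4   q5 
   q2     q3   q5   q5 
   q3     q6   q7   q8 
 * q4     q7   q7   q7 
   q5     q6   q8   q8 
   q6     q9  q10  q11 
 * q7    q10  q10  q10 
   q8     q9  q11  q11 
   q9    q11  q12  q11 
 * q10   q12  q12  q12 
   q11   q11  q11  q11 
 * q12   q11  q11  q11 
(> = start, * = accepting)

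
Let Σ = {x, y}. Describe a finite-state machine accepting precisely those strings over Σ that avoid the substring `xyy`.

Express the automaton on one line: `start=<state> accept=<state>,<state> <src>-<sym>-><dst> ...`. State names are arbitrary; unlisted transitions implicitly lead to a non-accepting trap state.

This is the complement of 'contains `xyy`'. Use the same substring-matching states — s0 through s3 holding how much of `xyy` has just been matched — but flip the accepting set: everything except the trap s3 accepts.
A 4-state machine:
        x   y  
>* s0   s1  s0 
 * s1   s1  s2 
 * s2   s1  s3 
   s3   s3  s3 
(> = start, * = accepting)

start=s0 accept=s0,s1,s2 s0-x->s1 s0-y->s0 s1-x->s1 s1-y->s2 s2-x->s1 s2-y->s3 s3-x->s3 s3-y->s3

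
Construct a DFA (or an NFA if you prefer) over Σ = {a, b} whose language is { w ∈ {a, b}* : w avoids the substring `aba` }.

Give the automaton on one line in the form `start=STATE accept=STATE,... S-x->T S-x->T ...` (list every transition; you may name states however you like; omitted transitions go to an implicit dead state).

start=q0 accept=q0,q1,q2 q0-a->q1 q0-b->q0 q1-a->q1 q1-b->q2 q2-a->q3 q2-b->q0 q3-a->q3 q3-b->q3

This is the complement of 'contains `aba`'. Use the same substring-matching states — q0 through q3 holding how much of `aba` has just been matched — but flip the accepting set: everything except the trap q3 accepts.
With 4 states:
        a   b  
>* q0   q1  q0 
 * q1   q1  q2 
 * q2   q3  q0 
   q3   q3  q3 
(> = start, * = accepting)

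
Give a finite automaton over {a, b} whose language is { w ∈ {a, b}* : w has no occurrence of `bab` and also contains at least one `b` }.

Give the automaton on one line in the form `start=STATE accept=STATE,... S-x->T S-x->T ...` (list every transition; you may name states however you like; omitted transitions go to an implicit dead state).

start=S0 accept=S1,S2,S3,S4,S6,S7 S0-a->S0 S0-b->S1 S1-a->S2 S1-b->S3 S2-a->S4 S2-b->S5 S3-a->S6 S3-b->S3 S4-a->S4 S4-b->S3 S5-a->S5 S5-b->S5 S6-a->S7 S6-b->S5 S7-a->S7 S7-b->S3

Run two small machines in parallel and take their product. The first has 4 states tracking partial matches of the forbidden pattern `bab`; the second has 3 states tracking the count of `b`s, saturating at 2. A product state is a pair (one from each), accepting exactly when both do.
With 8 states:
        a   b  
>  S0   S0  S1 
 * S1   S2  S3 
 * S2   S4  S5 
 * S3   S6  S3 
 * S4   S4  S3 
   S5   S5  S5 
 * S6   S7  S5 
 * S7   S7  S3 
(> = start, * = accepting)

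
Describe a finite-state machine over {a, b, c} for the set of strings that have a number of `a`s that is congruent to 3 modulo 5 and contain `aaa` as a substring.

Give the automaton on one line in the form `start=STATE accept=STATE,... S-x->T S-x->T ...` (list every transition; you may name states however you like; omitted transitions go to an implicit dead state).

start=s0 accept=s4 s0-a->s1 s0-b->s0 s0-c->s0 s1-a->s2 s1-b->s3 s1-c->s3 s2-a->s4 s2-b->s5 s2-c->s5 s3-a->s6 s3-b->s3 s3-c->s3 s4-a->s7 s4-b->s4 s4-c->s4 s5-a->s8 s5-b->s5 s5-c->s5 s6-a->s9 s6-b->s5 s6-c->s5 s7-a->s10 s7-b->s7 s7-c->s7 s8-a->s11 s8-b->s12 s8-c->s12 s9-a->s7 s9-b->s12 s9-c->s12 s10-a->s13 s10-b->s10 s10-c->s10 s11-a->s10 s11-b->s14 s11-c->s14 s12-a->s15 s12-b->s12 s12-c->s12 s13-a->s16 s13-b->s13 s13-c->s13 s14-a->s17 s14-b->s14 s14-c->s14 s15-a->s18 s15-b->s14 s15-c->s14 s16-a->s4 s16-b->s16 s16-c->s16 s17-a->s19 s17-b->s0 s17-c->s0 s18-a->s13 s18-b->s0 s18-c->s0 s19-a->s16 s19-b->s3 s19-c->s3

Build one automaton per condition and run them in lockstep. The first has 5 states tracking the count of `a`s modulo 5; the second has 4 states tracking whether and how much of `aaa` has been seen. A product state is a pair (one from each), accepting exactly when both do.
20 states suffice.
          a    b    c  
>  s0     s1   s0   s0 
   s1     s2   s3   s3 
   s2     s4   s5   s5 
   s3     s6   s3   s3 
 * s4     s7   s4   s4 
   s5     s8   s5   s5 
   s6     s9   s5   s5 
   s7    s10   s7   s7 
   s8    s11  s12  s12 
   s9     s7  s12  s12 
   s10   s13  s10  s10 
   s11   s10  s14  s14 
   s12   s15  s12  s12 
   s13   s16  s13  s13 
   s14   s17  s14  s14 
   s15   s18  s14  s14 
   s16    s4  s16  s16 
   s17   s19   s0   s0 
   s18   s13   s0   s0 
   s19   s16   s3   s3 
(> = start, * = accepting)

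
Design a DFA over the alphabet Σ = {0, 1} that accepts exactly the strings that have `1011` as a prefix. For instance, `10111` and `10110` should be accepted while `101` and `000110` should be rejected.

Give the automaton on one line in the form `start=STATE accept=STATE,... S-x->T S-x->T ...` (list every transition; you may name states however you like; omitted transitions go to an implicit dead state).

Check the first 4 symbols one by one: S0 through S3 record how many have matched `1011` so far; any wrong symbol goes to the dead state S5. After all 4 match we enter the accepting sink S4.
        0   1  
>  S0   S5  S1 
   S1   S2  S5 
   S2   S5  S3 
   S3   S5  S4 
 * S4   S4  S4 
   S5   S5  S5 
(> = start, * = accepting)

start=S0 accept=S4 S0-0->S5 S0-1->S1 S1-0->S2 S1-1->S5 S2-0->S5 S2-1->S3 S3-0->S5 S3-1->S4 S4-0->S4 S4-1->S4 S5-0->S5 S5-1->S5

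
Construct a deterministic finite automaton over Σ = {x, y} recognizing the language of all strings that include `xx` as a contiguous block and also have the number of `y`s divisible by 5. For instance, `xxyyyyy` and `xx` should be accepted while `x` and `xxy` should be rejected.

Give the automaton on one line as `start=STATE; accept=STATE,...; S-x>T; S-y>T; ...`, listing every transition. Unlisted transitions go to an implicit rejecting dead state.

start=s0; accept=s3; s0-x>s1; s0-y>s2; s1-x>s3; s1-y>s2; s2-x>s4; s2-y>s5; s3-x>s3; s3-y>s6; s4-x>s6; s4-y>s5; s5-x>s7; s5-y>s8; s6-x>s6; s6-y>s9; s7-x>s9; s7-y>s8; s8-x>s10; s8-y>s11; s9-x>s9; s9-y>s12; s10-x>s12; s10-y>s11; s11-x>s13; s11-y>s0; s12-x>s12; s12-y>s14; s13-x>s14; s13-y>s0; s14-x>s14; s14-y>s3

Handle the two conditions separately and then intersect. One (3 states) tracks whether and how much of `xx` has been seen; the other (5 states) tracks the count of `y`s modulo 5. Each combined state is a pair, one component from each; accept when both components accept.
With 15 states:
          x    y  
>  s0     s1   s2 
   s1     s3   s2 
   s2     s4   s5 
 * s3     s3   s6 
   s4     s6   s5 
   s5     s7   s8 
   s6     s6   s9 
   s7     s9   s8 
   s8    s10  s11 
   s9     s9  s12 
   s10   s12  s11 
   s11   s13   s0 
   s12   s12  s14 
   s13   s14   s0 
   s14   s14   s3 
(> = start, * = accepting)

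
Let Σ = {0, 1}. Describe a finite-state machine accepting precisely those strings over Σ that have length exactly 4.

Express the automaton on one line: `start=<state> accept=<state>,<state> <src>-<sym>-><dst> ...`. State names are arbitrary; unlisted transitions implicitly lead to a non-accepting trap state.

start=s0 accept=s4 s0-0->s1 s0-1->s1 s1-0->s2 s1-1->s2 s2-0->s3 s2-1->s3 s3-0->s4 s3-1->s4 s4-0->s5 s4-1->s5 s5-0->s5 s5-1->s5

We only need to distinguish lengths 0, 1, …, 4, and '>4'. Chain s0 → s1 → s2 → s3 → s4 → s5 on every symbol, with s5 looping. Accepting states: {s4}.
With 6 states:
        0   1  
>  s0   s1  s1 
   s1   s2  s2 
   s2   s3  s3 
   s3   s4  s4 
 * s4   s5  s5 
   s5   s5  s5 
(> = start, * = accepting)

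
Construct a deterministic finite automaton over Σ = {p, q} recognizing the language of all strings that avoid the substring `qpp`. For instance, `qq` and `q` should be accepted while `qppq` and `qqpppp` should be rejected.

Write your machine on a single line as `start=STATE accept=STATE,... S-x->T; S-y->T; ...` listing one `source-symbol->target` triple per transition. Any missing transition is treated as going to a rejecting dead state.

Track partial matches of the forbidden pattern `qpp`. State s3 is a dead state reached once `qpp` has occurred; every other state accepts. s0 means no part of `qpp` is currently matched.
A 4-state machine:
        p   q  
>* s0   s0  s1 
 * s1   s2  s1 
 * s2   s3  s1 
   s3   s3  s3 
(> = start, * = accepting)

start=s0; accept=s0,s1,s2; s0-p->s0; s0-q->s1; s1-p->s2; s1-q->s1; s2-p->s3; s2-q->s1; s3-p->s3; s3-q->s3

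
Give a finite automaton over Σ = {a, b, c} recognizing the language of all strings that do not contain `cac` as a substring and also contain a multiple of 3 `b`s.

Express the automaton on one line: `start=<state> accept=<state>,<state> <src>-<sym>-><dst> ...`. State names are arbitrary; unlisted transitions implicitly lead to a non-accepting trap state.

start=q0 accept=q0,q2,q5 q0-a->q0 q0-b->q1 q0-c->q2 q1-a->q1 q1-b->q3 q1-c->q4 q2-a->q5 q2-b->q1 q2-c->q2 q3-a->q3 q3-b->q0 q3-c->q6 q4-a->q7 q4-b->q3 q4-c->q4 q5-a->q0 q5-b->q1 q5-c->q8 q6-a->q9 q6-b->q0 q6-c->q6 q7-a->q1 q7-b->q3 q7-c->q10 q8-a->q8 q8-b->q10 q8-c->q8 q9-a->q3 q9-b->q0 q9-c->q11 q10-a->q10 q10-b->q11 q10-c->q10 q11-a->q11 q11-b->q8 q11-c->q11

Handle the two conditions separately and then intersect. The first has 4 states tracking partial matches of the forbidden pattern `cac`; the second has 3 states tracking the count of `b`s modulo 3. A product state is a pair (one from each), accepting exactly when both do.
          a    b    c  
>* q0     q0   q1   q2 
   q1     q1   q3   q4 
 * q2     q5   q1   q2 
   q3     q3   q0   q6 
   q4     q7   q3   q4 
 * q5     q0   q1   q8 
   q6     q9   q0   q6 
   q7     q1   q3  q10 
   q8     q8  q10   q8 
   q9     q3   q0  q11 
   q10   q10  q11  q10 
   q11   q11   q8  q11 
(> = start, * = accepting)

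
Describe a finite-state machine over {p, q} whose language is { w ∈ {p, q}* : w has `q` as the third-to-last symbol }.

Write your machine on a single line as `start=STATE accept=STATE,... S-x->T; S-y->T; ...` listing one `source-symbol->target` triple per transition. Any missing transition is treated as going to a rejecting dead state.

A DFA must remember the last 3 symbols (since which symbol is third-to-last isn't known until the input ends). Use one state per possible window of the last ≤3 symbols; accept from those whose window starts with `q`.
15 states suffice.
          p    q  
>  S0     S1   S2 
   S1     S3   S4 
   S2     S5   S6 
   S3     S7   S8 
   S4     S9  S10 
   S5    S11  S12 
   S6    S13  S14 
   S7     S7   S8 
   S8     S9  S10 
   S9    S11  S12 
   S10   S13  S14 
 * S11    S7   S8 
 * S12    S9  S10 
 * S13   S11  S12 
 * S14   S13  S14 
(> = start, * = accepting)

start=S0; accept=S11,S12,S13,S14; S0-p->S1; S0-q->S2; S1-p->S3; S1-q->S4; S2-p->S5; S2-q->S6; S3-p->S7; S3-q->S8; S4-p->S9; S4-q->S10; S5-p->S11; S5-q->S12; S6-p->S13; S6-q->S14; S7-p->S7; S7-q->S8; S8-p->S9; S8-q->S10; S9-p->S11; S9-q->S12; S10-p->S13; S10-q->S14; S11-p->S7; S11-q->S8; S12-p->S9; S12-q->S10; S13-p->S11; S13-q->S12; S14-p->S13; S14-q->S14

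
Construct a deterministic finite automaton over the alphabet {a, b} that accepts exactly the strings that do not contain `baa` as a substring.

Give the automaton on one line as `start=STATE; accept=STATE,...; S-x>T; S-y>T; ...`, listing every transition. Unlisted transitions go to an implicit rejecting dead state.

Track partial matches of the forbidden pattern `baa`. State q3 is a dead state reached once `baa` has occurred; every other state accepts. q0 means no part of `baa` is currently matched.
With 4 states:
        a   b  
>* q0   q0  q1 
 * q1   q2  q1 
 * q2   q3  q1 
   q3   q3  q3 
(> = start, * = accepting)

start=q0; accept=q0,q1,q2; q0-a>q0; q0-b>q1; q1-a>q2; q1-b>q1; q2-a>q3; q2-b>q1; q3-a>q3; q3-b>q3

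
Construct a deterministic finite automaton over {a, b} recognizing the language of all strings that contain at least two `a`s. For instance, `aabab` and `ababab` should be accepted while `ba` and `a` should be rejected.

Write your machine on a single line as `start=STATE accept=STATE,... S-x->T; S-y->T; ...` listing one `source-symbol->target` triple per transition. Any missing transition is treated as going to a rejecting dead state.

start=q0; accept=q2,q3; q0-a->q1; q0-b->q0; q1-a->q2; q1-b->q1; q2-a->q3; q2-b->q2; q3-a->q3; q3-b->q3

Only the number of `a`s matters, and only up to 3. Make a chain q0 → q1 → q2 → q3 advanced by each `a` (with q3 absorbing); every other symbol self-loops. The accepting set is {q2, q3}.
        a   b  
>  q0   q1  q0 
   q1   q2  q1 
 * q2   q3  q2 
 * q3   q3  q3 
(> = start, * = accepting)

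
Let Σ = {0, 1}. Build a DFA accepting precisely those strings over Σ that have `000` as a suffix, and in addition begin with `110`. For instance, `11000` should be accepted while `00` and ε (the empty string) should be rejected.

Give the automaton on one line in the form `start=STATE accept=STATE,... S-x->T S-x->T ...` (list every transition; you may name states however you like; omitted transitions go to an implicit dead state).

Build one automaton per condition and run them in lockstep. The first has 4 states tracking how much of the suffix `000` has currently been matched; the second has 5 states tracking whether the input so far still matches the prefix `110`. A product state is a pair (one from each), accepting exactly when both do.
          0    1  
>  S0     S1   S2 
   S1     S3   S4 
   S2     S1   S5 
   S3     S6   S4 
   S4     S1   S4 
   S5     S7   S4 
   S6     S6   S4 
   S7     S8   S9 
   S8    S10   S9 
   S9     S7   S9 
 * S10   S10   S9 
(> = start, * = accepting)

start=S0 accept=S10 S0-0->S1 S0-1->S2 S1-0->S3 S1-1->S4 S2-0->S1 S2-1->S5 S3-0->S6 S3-1->S4 S4-0->S1 S4-1->S4 S5-0->S7 S5-1->S4 S6-0->S6 S6-1->S4 S7-0->S8 S7-1->S9 S8-0->S10 S8-1->S9 S9-0->S7 S9-1->S9 S10-0->S10 S10-1->S9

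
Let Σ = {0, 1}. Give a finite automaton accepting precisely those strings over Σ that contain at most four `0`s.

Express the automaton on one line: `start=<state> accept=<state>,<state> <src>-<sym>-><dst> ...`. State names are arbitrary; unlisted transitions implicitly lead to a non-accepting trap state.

Only the number of `0`s matters, and only up to 5. Make a chain A → B → C → D → E → F advanced by each `0` (with F absorbing); every other symbol self-loops. The accepting set is {A, B, C, D, E}.
A 6-state machine:
       0  1 
>* A   B  A 
 * B   C  B 
 * C   D  C 
 * D   E  D 
 * E   F  E 
   F   F  F 
(> = start, * = accepting)

start=A accept=A,B,C,D,E A-0->B A-1->A B-0->C B-1->B C-0->D C-1->C D-0->E D-1->D E-0->F E-1->E F-0->F F-1->F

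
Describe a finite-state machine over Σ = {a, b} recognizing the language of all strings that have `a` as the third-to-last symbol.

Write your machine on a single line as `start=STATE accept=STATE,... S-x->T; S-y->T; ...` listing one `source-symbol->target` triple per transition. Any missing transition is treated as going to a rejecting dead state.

start=q0; accept=q7,q8,q9,q10; q0-a->q1; q0-b->q2; q1-a->q3; q1-b->q4; q2-a->q5; q2-b->q6; q3-a->q7; q3-b->q8; q4-a->q9; q4-b->q10; q5-a->q11; q5-b->q12; q6-a->q13; q6-b->q14; q7-a->q7; q7-b->q8; q8-a->q9; q8-b->q10; q9-a->q11; q9-b->q12; q10-a->q13; q10-b->q14; q11-a->q7; q11-b->q8; q12-a->q9; q12-b->q10; q13-a->q11; q13-b->q12; q14-a->q13; q14-b->q14

A DFA must remember the last 3 symbols (since which symbol is third-to-last isn't known until the input ends). Use one state per possible window of the last ≤3 symbols; accept from those whose window starts with `a`.
A 15-state machine:
          a    b  
>  q0     q1   q2 
   q1     q3   q4 
   q2     q5   q6 
   q3     q7   q8 
   q4     q9  q10 
   q5    q11  q12 
   q6    q13  q14 
 * q7     q7   q8 
 * q8     q9  q10 
 * q9    q11  q12 
 * q10   q13  q14 
   q11    q7   q8 
   q12    q9  q10 
   q13   q11  q12 
   q14   q13  q14 
(> = start, * = accepting)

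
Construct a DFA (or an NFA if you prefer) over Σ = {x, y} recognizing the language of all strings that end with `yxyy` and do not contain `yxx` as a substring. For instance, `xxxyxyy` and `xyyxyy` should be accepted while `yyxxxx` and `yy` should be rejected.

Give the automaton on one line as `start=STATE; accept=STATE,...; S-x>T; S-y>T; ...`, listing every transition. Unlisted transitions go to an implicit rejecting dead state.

Handle the two conditions separately and then intersect. One (5 states) tracks how much of the suffix `yxyy` has currently been matched; the other (4 states) tracks partial matches of the forbidden pattern `yxx`. Each combined state is a pair, one component from each; accept when both components accept. Equivalent product states are then merged.
A 6-state machine:
        x   y  
>  S0   S0  S1 
   S1   S2  S1 
   S2   S3  S4 
   S3   S3  S3 
   S4   S2  S5 
 * S5   S2  S1 
(> = start, * = accepting)

start=S0; accept=S5; S0-x>S0; S0-y>S1; S1-x>S2; S1-y>S1; S2-x>S3; S2-y>S4; S3-x>S3; S3-y>S3; S4-x>S2; S4-y>S5; S5-x>S2; S5-y>S1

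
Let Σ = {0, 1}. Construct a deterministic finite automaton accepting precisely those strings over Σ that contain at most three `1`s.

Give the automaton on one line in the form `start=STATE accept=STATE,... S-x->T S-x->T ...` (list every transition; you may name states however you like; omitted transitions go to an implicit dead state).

start=q0 accept=q0,q1,q2,q3 q0-0->q0 q0-1->q1 q1-0->q1 q1-1->q2 q2-0->q2 q2-1->q3 q3-0->q3 q3-1->q4 q4-0->q4 q4-1->q4

Only the number of `1`s matters, and only up to 4. Make a chain q0 → q1 → q2 → q3 → q4 advanced by each `1` (with q4 absorbing); every other symbol self-loops. The accepting set is {q0, q1, q2, q3}.
5 states suffice.
        0   1  
>* q0   q0  q1 
 * q1   q1  q2 
 * q2   q2  q3 
 * q3   q3  q4 
   q4   q4  q4 
(> = start, * = accepting)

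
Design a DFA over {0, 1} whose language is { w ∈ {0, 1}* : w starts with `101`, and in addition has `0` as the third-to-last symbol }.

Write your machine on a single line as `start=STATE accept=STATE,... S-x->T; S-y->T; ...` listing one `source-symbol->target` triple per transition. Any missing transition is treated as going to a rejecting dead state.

Handle the two conditions separately and then intersect. The first has 5 states tracking whether the input so far still matches the prefix `101`; the second has 15 states tracking the last 3 symbols read. A product state is a pair (one from each), accepting exactly when both do. Minimizing collapses redundant product states.
A 12-state machine:
          0    1  
>  q0     q1   q2 
   q1     q1   q1 
   q2     q3   q1 
   q3     q1   q4 
   q4     q5   q6 
 * q5     q7   q4 
 * q6     q8   q9 
   q7    q10  q11 
   q8     q7   q4 
   q9     q8   q9 
 * q10   q10  q11 
 * q11    q5   q6 
(> = start, * = accepting)

start=q0; accept=q5,q6,q10,q11; q0-0->q1; q0-1->q2; q1-0->q1; q1-1->q1; q2-0->q3; q2-1->q1; q3-0->q1; q3-1->q4; q4-0->q5; q4-1->q6; q5-0->q7; q5-1->q4; q6-0->q8; q6-1->q9; q7-0->q10; q7-1->q11; q8-0->q7; q8-1->q4; q9-0->q8; q9-1->q9; q10-0->q10; q10-1->q11; q11-0->q5; q11-1->q6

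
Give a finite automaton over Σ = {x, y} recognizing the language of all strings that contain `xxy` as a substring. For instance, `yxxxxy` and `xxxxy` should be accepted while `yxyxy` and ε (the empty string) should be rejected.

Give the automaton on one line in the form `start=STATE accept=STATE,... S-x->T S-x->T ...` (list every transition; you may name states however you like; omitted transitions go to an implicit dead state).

start=q0 accept=q3 q0-x->q1 q0-y->q0 q1-x->q2 q1-y->q0 q2-x->q2 q2-y->q3 q3-x->q3 q3-y->q3

Track how much of `xxy` has been matched so far: state q0 is no progress, q3 is the absorbing accept state reached once `xxy` has occurred. Intermediate states record partial matches; on a mismatch, fall back to the longest reusable overlap.
With 4 states:
        x   y  
>  q0   q1  q0 
   q1   q2  q0 
   q2   q2  q3 
 * q3   q3  q3 
(> = start, * = accepting)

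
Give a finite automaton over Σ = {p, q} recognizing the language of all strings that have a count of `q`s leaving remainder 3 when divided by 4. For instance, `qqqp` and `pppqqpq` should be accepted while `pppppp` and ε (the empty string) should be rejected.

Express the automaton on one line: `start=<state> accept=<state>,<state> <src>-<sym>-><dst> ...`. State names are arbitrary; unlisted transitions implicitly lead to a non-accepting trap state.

Keep the running count of `q`s modulo 4: each `q` advances along the cycle s0 → s1 → s2 → s3 → s0 while other symbols loop. Accept at s3.
4 states suffice.
        p   q  
>  s0   s0  s1 
   s1   s1  s2 
   s2   s2  s3 
 * s3   s3  s0 
(> = start, * = accepting)

start=s0 accept=s3 s0-p->s0 s0-q->s1 s1-p->s1 s1-q->s2 s2-p->s2 s2-q->s3 s3-p->s3 s3-q->s0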